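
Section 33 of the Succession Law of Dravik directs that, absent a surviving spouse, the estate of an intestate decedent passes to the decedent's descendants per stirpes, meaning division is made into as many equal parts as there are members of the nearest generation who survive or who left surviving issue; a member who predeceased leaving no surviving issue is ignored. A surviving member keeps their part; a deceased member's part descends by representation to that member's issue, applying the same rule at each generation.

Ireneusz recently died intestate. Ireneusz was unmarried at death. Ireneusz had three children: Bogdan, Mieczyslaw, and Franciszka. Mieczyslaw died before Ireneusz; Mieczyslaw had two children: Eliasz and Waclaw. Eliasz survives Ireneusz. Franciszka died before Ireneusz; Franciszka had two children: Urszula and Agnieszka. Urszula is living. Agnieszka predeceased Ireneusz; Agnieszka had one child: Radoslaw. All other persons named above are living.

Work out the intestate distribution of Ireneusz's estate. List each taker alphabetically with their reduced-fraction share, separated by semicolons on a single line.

Bogdan 1/3; Eliasz 1/6; Radoslaw 1/6; Urszula 1/6; Waclaw 1/6

There is no surviving spouse, so the entire estate passes to Ireneusz's descendants per stirpes.
The estate is divided into 3 equal shares of 1/3 among Bogdan, Mieczyslaw, Franciszka.
Bogdan is living and takes 1/3.
Mieczyslaw predeceased; the 1/3 allotted to Mieczyslaw's branch passes to Mieczyslaw's issue by representation.
The 1/3 is divided into 2 equal shares of 1/6 among Eliasz, Waclaw.
Eliasz is living and takes 1/6.
Waclaw is living and takes 1/6.
Franciszka predeceased; the 1/3 allotted to Franciszka's branch passes to Franciszka's issue by representation.
The 1/3 is divided into 2 equal shares of 1/6 among Urszula, Agnieszka.
Urszula is living and takes 1/6.
Agnieszka predeceased; the 1/6 allotted to Agnieszka's branch passes to Agnieszka's issue by representation.
Radoslaw is the sole taker at this level and receives the full 1/6.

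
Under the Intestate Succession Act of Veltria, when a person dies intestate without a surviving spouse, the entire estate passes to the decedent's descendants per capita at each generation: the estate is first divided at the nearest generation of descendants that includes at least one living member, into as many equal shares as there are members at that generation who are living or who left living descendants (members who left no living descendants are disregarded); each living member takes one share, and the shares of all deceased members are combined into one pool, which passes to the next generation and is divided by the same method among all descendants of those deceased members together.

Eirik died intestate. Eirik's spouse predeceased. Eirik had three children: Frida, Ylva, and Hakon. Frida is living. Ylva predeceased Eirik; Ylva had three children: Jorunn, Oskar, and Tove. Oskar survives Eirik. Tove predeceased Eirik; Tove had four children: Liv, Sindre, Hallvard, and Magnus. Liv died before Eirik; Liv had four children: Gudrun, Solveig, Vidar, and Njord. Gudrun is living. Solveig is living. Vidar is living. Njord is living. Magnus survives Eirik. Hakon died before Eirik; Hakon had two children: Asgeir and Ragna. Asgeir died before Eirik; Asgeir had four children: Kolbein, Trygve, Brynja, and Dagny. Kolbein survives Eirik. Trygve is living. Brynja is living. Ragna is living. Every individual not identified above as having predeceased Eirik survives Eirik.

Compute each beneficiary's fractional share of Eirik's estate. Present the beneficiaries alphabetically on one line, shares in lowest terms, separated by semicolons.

Brynja 1/30; Dagny 1/30; Frida 1/3; Gudrun 1/120; Hallvard 1/30; Jorunn 2/15; Kolbein 1/30; Magnus 1/30; Njord 1/120; Oskar 2/15; Ragna 2/15; Sindre 1/30; Solveig 1/120; Trygve 1/30; Vidar 1/120

There is no surviving spouse, so the entire estate passes to Eirik's descendants per capita at each generation.
At generation 1 (Frida, Ylva, Hakon) there are 3 shares of (1)/3 = 1/3 each.
Living: Frida — each takes 1/3.
Deceased: Ylva and Hakon. Their combined 2/3 is pooled and carried to generation 2.
At generation 2 (Jorunn, Oskar, Tove, Asgeir, Ragna) there are 5 shares of (2/3)/5 = 2/15 each.
Living: Jorunn, Oskar, and Ragna — each takes 2/15.
Deceased: Tove and Asgeir. Their combined 4/15 is pooled and carried to generation 3.
At generation 3 (Liv, Sindre, Hallvard, Magnus, Kolbein, Trygve, Brynja, Dagny) there are 8 shares of (4/15)/8 = 1/30 each.
Living: Sindre, Hallvard, Magnus, Kolbein, Trygve, Brynja, and Dagny — each takes 1/30.
Deceased: Liv. That 1/30 share is carried to generation 4.
At generation 4 (Gudrun, Solveig, Vidar, Njord) there are 4 shares of (1/30)/4 = 1/120 each.
Living: Gudrun, Solveig, Vidar, and Njord — each takes 1/120.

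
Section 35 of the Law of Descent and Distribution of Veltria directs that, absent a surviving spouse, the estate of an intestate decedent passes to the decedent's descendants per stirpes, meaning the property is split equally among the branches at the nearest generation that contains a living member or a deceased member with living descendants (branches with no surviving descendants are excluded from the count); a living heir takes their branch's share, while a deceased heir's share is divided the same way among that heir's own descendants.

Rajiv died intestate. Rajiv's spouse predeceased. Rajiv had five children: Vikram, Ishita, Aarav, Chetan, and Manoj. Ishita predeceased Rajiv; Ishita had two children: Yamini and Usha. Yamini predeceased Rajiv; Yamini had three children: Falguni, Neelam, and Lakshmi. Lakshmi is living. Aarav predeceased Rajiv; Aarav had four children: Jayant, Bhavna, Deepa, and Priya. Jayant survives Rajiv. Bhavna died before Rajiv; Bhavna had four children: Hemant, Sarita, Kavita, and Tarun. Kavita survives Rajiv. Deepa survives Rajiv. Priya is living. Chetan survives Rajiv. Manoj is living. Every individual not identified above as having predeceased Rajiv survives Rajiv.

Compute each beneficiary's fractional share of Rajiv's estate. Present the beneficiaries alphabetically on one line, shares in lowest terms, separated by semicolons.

Chetan 1/5; Deepa 1/20; Falguni 1/30; Hemant 1/80; Jayant 1/20; Kavita 1/80; Lakshmi 1/30; Manoj 1/5; Neelam 1/30; Priya 1/20; Sarita 1/80; Tarun 1/80; Usha 1/10; Vikram 1/5

There is no surviving spouse, so the entire estate passes to Rajiv's descendants per stirpes.
The estate is divided into 5 equal shares of 1/5 among Vikram, Ishita, Aarav, Chetan, Manoj.
Vikram is living and takes 1/5.
Ishita predeceased; the 1/5 allotted to Ishita's branch passes to Ishita's issue by representation.
The 1/5 is divided into 2 equal shares of 1/10 among Yamini, Usha.
Yamini predeceased; the 1/10 allotted to Yamini's branch passes to Yamini's issue by representation.
The 1/10 is divided into 3 equal shares of 1/30 among Falguni, Neelam, Lakshmi.
Falguni is living and takes 1/30.
Neelam is living and takes 1/30.
Lakshmi is living and takes 1/30.
Usha is living and takes 1/10.
Aarav predeceased; the 1/5 allotted to Aarav's branch passes to Aarav's issue by representation.
The 1/5 is divided into 4 equal shares of 1/20 among Jayant, Bhavna, Deepa, Priya.
Jayant is living and takes 1/20.
Bhavna predeceased; the 1/20 allotted to Bhavna's branch passes to Bhavna's issue by representation.
The 1/20 is divided into 4 equal shares of 1/80 among Hemant, Sarita, Kavita, Tarun.
Hemant is living and takes 1/80.
Sarita is living and takes 1/80.
Kavita is living and takes 1/80.
Tarun is living and takes 1/80.
Deepa is living and takes 1/20.
Priya is living and takes 1/20.
Chetan is living and takes 1/5.
Manoj is living and takes 1/5.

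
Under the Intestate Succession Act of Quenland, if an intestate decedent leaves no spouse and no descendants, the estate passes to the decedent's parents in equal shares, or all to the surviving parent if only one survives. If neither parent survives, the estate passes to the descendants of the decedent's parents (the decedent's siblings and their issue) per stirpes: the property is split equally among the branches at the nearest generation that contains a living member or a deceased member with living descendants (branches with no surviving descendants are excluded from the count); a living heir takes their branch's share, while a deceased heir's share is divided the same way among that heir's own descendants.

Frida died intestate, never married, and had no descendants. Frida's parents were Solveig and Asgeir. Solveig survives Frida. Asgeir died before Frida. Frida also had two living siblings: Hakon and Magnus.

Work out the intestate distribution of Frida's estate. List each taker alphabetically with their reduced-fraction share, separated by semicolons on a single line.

Solveig 1

Only one parent, Solveig, survives, so Solveig takes the entire estate. The siblings take nothing because a surviving parent has priority.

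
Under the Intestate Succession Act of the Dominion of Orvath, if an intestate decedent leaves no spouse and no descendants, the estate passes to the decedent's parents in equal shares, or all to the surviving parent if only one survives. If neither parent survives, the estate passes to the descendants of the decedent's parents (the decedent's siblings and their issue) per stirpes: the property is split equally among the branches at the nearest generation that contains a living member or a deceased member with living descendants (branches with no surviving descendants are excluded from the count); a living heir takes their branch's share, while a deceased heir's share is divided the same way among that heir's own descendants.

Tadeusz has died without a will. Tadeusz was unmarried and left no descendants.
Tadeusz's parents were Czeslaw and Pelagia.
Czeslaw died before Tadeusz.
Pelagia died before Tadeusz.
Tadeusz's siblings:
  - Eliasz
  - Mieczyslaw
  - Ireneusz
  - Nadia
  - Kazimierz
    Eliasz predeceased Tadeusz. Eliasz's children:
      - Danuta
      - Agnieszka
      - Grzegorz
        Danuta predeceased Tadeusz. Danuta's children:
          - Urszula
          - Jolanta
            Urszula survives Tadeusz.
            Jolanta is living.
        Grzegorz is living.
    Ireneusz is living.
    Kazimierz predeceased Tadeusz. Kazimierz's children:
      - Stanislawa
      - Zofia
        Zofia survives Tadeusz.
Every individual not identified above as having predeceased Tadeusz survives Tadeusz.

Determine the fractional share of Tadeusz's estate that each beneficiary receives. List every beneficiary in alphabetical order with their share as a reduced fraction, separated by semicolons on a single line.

Neither parent survives and there are no descendants, so the estate passes to Tadeusz's siblings and their issue per stirpes.
The estate is divided into 5 equal shares of 1/5 among Eliasz, Mieczyslaw, Ireneusz, Nadia, Kazimierz.
Eliasz predeceased; the 1/5 allotted to Eliasz's branch passes to Eliasz's issue by representation.
The 1/5 is divided into 3 equal shares of 1/15 among Danuta, Agnieszka, Grzegorz.
Danuta predeceased; the 1/15 allotted to Danuta's branch passes to Danuta's issue by representation.
The 1/15 is divided into 2 equal shares of 1/30 among Urszula, Jolanta.
Urszula is living and takes 1/30.
Jolanta is living and takes 1/30.
Agnieszka is living and takes 1/15.
Grzegorz is living and takes 1/15.
Mieczyslaw is living and takes 1/5.
Ireneusz is living and takes 1/5.
Nadia is living and takes 1/5.
Kazimierz predeceased; the 1/5 allotted to Kazimierz's branch passes to Kazimierz's issue by representation.
The 1/5 is divided into 2 equal shares of 1/10 among Stanislawa, Zofia.
Stanislawa is living and takes 1/10.
Zofia is living and takes 1/10.

Agnieszka 1/15; Grzegorz 1/15; Ireneusz 1/5; Jolanta 1/30; Mieczyslaw 1/5; Nadia 1/5; Stanislawa 1/10; Urszula 1/30; Zofia 1/10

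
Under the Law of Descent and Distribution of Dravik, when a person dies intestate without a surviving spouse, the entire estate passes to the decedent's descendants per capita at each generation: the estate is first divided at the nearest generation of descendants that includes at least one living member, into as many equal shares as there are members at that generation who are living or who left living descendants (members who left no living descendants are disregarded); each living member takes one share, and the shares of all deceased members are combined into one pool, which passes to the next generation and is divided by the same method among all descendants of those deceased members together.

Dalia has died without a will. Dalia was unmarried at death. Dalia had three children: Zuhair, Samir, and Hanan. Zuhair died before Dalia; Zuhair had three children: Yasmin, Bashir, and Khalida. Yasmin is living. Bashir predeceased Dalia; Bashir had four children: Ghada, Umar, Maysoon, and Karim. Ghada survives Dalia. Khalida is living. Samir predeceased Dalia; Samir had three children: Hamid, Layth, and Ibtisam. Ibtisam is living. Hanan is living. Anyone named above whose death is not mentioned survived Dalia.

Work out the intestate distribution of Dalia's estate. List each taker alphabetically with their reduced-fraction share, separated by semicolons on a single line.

Ghada 1/36; Hamid 1/9; Hanan 1/3; Ibtisam 1/9; Karim 1/36; Khalida 1/9; Layth 1/9; Maysoon 1/36; Umar 1/36; Yasmin 1/9

There is no surviving spouse, so the entire estate passes to Dalia's descendants per capita at each generation.
At generation 1 (Zuhair, Samir, Hanan) there are 3 shares of (1)/3 = 1/3 each.
Living: Hanan — each takes 1/3.
Deceased: Zuhair and Samir. Their combined 2/3 is pooled and carried to generation 2.
At generation 2 (Yasmin, Bashir, Khalida, Hamid, Layth, Ibtisam) there are 6 shares of (2/3)/6 = 1/9 each.
Living: Yasmin, Khalida, Hamid, Layth, and Ibtisam — each takes 1/9.
Deceased: Bashir. That 1/9 share is carried to generation 3.
At generation 3 (Ghada, Umar, Maysoon, Karim) there are 4 shares of (1/9)/4 = 1/36 each.
Living: Ghada, Umar, Maysoon, and Karim — each takes 1/36.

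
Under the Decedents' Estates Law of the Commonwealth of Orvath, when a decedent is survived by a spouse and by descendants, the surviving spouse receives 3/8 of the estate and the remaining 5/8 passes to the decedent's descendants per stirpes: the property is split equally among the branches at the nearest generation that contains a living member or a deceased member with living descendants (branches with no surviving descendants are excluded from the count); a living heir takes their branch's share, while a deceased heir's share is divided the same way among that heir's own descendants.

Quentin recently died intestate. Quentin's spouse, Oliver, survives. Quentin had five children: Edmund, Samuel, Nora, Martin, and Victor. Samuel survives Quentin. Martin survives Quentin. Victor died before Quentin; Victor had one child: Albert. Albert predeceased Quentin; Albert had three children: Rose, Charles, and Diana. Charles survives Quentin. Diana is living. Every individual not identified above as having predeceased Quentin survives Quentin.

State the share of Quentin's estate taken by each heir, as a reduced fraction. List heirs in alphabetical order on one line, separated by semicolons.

Charles 1/24; Diana 1/24; Edmund 1/8; Martin 1/8; Nora 1/8; Oliver 3/8; Rose 1/24; Samuel 1/8

Oliver, as surviving spouse, takes 3/8.
The remaining 5/8 passes to Quentin's descendants per stirpes.
The 5/8 is divided into 5 equal shares of 1/8 among Edmund, Samuel, Nora, Martin, Victor.
Edmund is living and takes 1/8.
Samuel is living and takes 1/8.
Nora is living and takes 1/8.
Martin is living and takes 1/8.
Victor predeceased; the 1/8 allotted to Victor's branch passes to Victor's issue by representation.
Albert's line is the sole branch at this level, so the full 1/8 passes to Albert's issue by representation.
The 1/8 is divided into 3 equal shares of 1/24 among Rose, Charles, Diana.
Rose is living and takes 1/24.
Charles is living and takes 1/24.
Diana is living and takes 1/24.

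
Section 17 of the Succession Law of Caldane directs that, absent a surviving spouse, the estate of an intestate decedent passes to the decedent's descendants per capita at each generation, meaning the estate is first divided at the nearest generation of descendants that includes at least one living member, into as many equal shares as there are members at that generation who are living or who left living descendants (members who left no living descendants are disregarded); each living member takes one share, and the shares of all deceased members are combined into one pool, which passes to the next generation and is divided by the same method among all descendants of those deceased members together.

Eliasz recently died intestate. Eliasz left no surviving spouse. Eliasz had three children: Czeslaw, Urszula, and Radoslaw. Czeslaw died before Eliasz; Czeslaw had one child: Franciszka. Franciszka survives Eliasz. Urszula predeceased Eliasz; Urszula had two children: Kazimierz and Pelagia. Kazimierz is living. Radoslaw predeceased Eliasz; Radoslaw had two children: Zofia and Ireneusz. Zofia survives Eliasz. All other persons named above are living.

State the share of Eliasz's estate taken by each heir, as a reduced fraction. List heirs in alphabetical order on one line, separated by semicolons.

There is no surviving spouse, so the entire estate passes to Eliasz's descendants per capita at each generation.
No one at generation 1 (Czeslaw, Urszula, Radoslaw) is living; moving to the next generation.
At generation 2 (Franciszka, Kazimierz, Pelagia, Zofia, Ireneusz) there are 5 shares of (1)/5 = 1/5 each.
Living: Franciszka, Kazimierz, Pelagia, Zofia, and Ireneusz — each takes 1/5.

Franciszka 1/5; Ireneusz 1/5; Kazimierz 1/5; Pelagia 1/5; Zofia 1/5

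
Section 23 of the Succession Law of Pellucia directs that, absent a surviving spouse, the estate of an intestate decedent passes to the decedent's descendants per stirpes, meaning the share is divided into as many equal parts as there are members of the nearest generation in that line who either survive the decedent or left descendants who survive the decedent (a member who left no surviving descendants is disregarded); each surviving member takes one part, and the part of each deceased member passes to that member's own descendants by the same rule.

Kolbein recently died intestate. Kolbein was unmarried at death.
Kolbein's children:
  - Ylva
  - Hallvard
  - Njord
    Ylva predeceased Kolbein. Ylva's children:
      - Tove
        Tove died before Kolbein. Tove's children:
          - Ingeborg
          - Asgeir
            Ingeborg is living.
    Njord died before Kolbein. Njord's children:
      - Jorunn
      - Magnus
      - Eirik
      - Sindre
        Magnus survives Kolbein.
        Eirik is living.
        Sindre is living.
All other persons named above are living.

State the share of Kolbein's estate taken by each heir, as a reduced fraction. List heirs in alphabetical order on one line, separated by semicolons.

Asgeir 1/6; Eirik 1/12; Hallvard 1/3; Ingeborg 1/6; Jorunn 1/12; Magnus 1/12; Sindre 1/12

There is no surviving spouse, so the entire estate passes to Kolbein's descendants per stirpes.
The estate is divided into 3 equal shares of 1/3 among Ylva, Hallvard, Njord.
Ylva predeceased; the 1/3 allotted to Ylva's branch passes to Ylva's issue by representation.
Tove's line is the sole branch at this level, so the full 1/3 passes to Tove's issue by representation.
The 1/3 is divided into 2 equal shares of 1/6 among Ingeborg, Asgeir.
Ingeborg is living and takes 1/6.
Asgeir is living and takes 1/6.
Hallvard is living and takes 1/3.
Njord predeceased; the 1/3 allotted to Njord's branch passes to Njord's issue by representation.
The 1/3 is divided into 4 equal shares of 1/12 among Jorunn, Magnus, Eirik, Sindre.
Jorunn is living and takes 1/12.
Magnus is living and takes 1/12.
Eirik is living and takes 1/12.
Sindre is living and takes 1/12.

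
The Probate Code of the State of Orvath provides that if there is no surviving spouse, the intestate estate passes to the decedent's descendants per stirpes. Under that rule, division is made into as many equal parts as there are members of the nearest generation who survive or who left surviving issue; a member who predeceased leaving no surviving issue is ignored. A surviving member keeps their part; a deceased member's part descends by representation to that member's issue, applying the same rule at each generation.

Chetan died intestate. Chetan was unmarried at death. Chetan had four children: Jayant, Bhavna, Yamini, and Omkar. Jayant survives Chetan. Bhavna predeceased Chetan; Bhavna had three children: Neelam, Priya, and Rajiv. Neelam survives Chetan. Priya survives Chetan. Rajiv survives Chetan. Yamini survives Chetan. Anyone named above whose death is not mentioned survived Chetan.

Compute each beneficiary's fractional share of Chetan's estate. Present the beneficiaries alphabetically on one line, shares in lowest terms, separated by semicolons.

Jayant 1/4; Neelam 1/12; Omkar 1/4; Priya 1/12; Rajiv 1/12; Yamini 1/4

There is no surviving spouse, so the entire estate passes to Chetan's descendants per stirpes.
The estate is divided into 4 equal shares of 1/4 among Jayant, Bhavna, Yamini, Omkar.
Jayant is living and takes 1/4.
Bhavna predeceased; the 1/4 allotted to Bhavna's branch passes to Bhavna's issue by representation.
The 1/4 is divided into 3 equal shares of 1/12 among Neelam, Priya, Rajiv.
Neelam is living and takes 1/12.
Priya is living and takes 1/12.
Rajiv is living and takes 1/12.
Yamini is living and takes 1/4.
Omkar is living and takes 1/4.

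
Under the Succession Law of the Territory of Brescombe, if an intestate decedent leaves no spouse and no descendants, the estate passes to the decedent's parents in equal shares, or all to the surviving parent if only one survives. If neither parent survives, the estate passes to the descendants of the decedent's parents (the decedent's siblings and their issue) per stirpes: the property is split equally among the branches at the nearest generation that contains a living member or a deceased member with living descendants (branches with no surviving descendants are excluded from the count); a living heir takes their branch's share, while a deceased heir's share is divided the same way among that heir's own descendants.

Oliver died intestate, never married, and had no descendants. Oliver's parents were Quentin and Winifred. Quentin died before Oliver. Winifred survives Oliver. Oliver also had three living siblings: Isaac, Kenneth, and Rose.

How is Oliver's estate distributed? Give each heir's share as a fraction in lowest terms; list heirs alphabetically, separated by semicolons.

Winifred 1

Only one parent, Winifred, survives, so Winifred takes the entire estate. The siblings take nothing because a surviving parent has priority.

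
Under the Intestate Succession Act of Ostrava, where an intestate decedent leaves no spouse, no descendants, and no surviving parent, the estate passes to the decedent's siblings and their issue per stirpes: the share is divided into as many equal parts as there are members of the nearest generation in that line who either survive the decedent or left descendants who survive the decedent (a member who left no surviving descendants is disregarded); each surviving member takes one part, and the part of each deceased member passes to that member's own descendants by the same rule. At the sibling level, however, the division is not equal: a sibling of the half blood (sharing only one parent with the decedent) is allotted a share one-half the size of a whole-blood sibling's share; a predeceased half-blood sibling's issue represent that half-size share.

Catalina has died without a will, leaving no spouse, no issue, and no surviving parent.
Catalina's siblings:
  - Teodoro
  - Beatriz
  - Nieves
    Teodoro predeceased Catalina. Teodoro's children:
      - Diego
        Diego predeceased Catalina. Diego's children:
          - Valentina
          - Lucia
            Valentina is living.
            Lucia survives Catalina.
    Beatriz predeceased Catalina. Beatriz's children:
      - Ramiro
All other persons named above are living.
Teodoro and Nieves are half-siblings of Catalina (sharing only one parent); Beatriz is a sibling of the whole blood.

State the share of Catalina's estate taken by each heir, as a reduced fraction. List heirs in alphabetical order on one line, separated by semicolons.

Lucia 1/8; Nieves 1/4; Ramiro 1/2; Valentina 1/8

No spouse, descendants, or parent survives, so the estate passes to Catalina's siblings per stirpes.
Half-blood siblings count for one-half the weight of whole-blood siblings at the initial division.
Dividing 1 in proportion to weights (total weight 2): Teodoro (weight 1/2) → 1/4; Beatriz (weight 1) → 1/2; Nieves (weight 1/2) → 1/4.
Teodoro predeceased; the 1/4 allotted to Teodoro's branch passes to Teodoro's issue by representation.
Diego's line is the sole branch at this level, so the full 1/4 passes to Diego's issue by representation.
The 1/4 is divided into 2 equal shares of 1/8 among Valentina, Lucia.
Valentina is living and takes 1/8.
Lucia is living and takes 1/8.
Beatriz predeceased; the 1/2 allotted to Beatriz's branch passes to Beatriz's issue by representation.
Ramiro is the sole taker at this level and receives the full 1/2.
Nieves is living and takes 1/4.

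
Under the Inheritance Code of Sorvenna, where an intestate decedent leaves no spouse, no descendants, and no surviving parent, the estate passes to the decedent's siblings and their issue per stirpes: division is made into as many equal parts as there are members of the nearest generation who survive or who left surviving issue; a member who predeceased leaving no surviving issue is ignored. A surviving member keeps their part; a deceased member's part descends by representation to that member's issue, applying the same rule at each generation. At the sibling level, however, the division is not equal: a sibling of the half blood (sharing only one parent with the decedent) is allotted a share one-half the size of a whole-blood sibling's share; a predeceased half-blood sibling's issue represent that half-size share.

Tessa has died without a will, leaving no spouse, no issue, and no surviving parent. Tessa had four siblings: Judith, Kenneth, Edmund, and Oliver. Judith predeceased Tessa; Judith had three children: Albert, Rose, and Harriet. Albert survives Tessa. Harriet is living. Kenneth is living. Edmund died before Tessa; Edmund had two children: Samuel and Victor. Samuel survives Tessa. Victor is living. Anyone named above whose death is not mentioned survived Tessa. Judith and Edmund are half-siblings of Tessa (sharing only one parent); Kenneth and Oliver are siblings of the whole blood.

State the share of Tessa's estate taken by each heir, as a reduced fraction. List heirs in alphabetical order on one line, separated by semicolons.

Albert 1/18; Harriet 1/18; Kenneth 1/3; Oliver 1/3; Rose 1/18; Samuel 1/12; Victor 1/12

No spouse, descendants, or parent survives, so the estate passes to Tessa's siblings per stirpes.
Half-blood siblings count for one-half the weight of whole-blood siblings at the initial division.
Dividing 1 in proportion to weights (total weight 3): Judith (weight 1/2) → 1/6; Kenneth (weight 1) → 1/3; Edmund (weight 1/2) → 1/6; Oliver (weight 1) → 1/3.
Judith predeceased; the 1/6 allotted to Judith's branch passes to Judith's issue by representation.
The 1/6 is divided into 3 equal shares of 1/18 among Albert, Rose, Harriet.
Albert is living and takes 1/18.
Rose is living and takes 1/18.
Harriet is living and takes 1/18.
Kenneth is living and takes 1/3.
Edmund predeceased; the 1/6 allotted to Edmund's branch passes to Edmund's issue by representation.
The 1/6 is divided into 2 equal shares of 1/12 among Samuel, Victor.
Samuel is living and takes 1/12.
Victor is living and takes 1/12.
Oliver is living and takes 1/3.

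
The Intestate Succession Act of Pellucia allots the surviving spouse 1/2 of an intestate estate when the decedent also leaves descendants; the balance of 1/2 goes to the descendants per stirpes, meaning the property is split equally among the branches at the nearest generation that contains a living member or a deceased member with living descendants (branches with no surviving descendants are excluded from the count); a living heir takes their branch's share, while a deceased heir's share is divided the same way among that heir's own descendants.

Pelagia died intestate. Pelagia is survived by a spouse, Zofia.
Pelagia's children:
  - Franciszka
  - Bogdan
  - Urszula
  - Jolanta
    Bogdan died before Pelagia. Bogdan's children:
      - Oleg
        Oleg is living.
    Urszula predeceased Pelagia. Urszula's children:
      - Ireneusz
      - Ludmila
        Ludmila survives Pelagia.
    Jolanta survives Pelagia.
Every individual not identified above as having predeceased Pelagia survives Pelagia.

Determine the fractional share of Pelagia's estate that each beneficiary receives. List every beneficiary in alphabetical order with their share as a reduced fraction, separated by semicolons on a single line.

Zofia, as surviving spouse, takes 1/2.
The remaining 1/2 passes to Pelagia's descendants per stirpes.
The 1/2 is divided into 4 equal shares of 1/8 among Franciszka, Bogdan, Urszula, Jolanta.
Franciszka is living and takes 1/8.
Bogdan predeceased; the 1/8 allotted to Bogdan's branch passes to Bogdan's issue by representation.
Oleg is the sole taker at this level and receives the full 1/8.
Urszula predeceased; the 1/8 allotted to Urszula's branch passes to Urszula's issue by representation.
The 1/8 is divided into 2 equal shares of 1/16 among Ireneusz, Ludmila.
Ireneusz is living and takes 1/16.
Ludmila is living and takes 1/16.
Jolanta is living and takes 1/8.

Franciszka 1/8; Ireneusz 1/16; Jolanta 1/8; Ludmila 1/16; Oleg 1/8; Zofia 1/2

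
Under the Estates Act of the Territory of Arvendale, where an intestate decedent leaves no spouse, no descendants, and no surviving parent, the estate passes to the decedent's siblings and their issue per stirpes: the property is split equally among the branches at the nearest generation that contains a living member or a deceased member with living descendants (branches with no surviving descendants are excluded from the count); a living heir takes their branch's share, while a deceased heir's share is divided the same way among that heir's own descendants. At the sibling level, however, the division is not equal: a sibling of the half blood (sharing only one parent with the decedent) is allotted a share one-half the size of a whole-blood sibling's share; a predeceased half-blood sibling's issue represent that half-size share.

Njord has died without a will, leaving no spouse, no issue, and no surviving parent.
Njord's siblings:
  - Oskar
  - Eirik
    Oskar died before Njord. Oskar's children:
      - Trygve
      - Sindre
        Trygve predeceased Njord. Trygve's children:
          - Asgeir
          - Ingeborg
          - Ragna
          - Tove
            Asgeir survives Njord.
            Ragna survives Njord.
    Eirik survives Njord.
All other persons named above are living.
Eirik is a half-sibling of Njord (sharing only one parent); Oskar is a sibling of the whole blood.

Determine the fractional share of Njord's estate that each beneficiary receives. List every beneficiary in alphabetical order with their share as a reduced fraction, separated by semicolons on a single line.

Asgeir 1/12; Eirik 1/3; Ingeborg 1/12; Ragna 1/12; Sindre 1/3; Tove 1/12

No spouse, descendants, or parent survives, so the estate passes to Njord's siblings per stirpes.
Half-blood siblings count for one-half the weight of whole-blood siblings at the initial division.
Dividing 1 in proportion to weights (total weight 3/2): Oskar (weight 1) → 2/3; Eirik (weight 1/2) → 1/3.
Oskar predeceased; the 2/3 allotted to Oskar's branch passes to Oskar's issue by representation.
The 2/3 is divided into 2 equal shares of 1/3 among Trygve, Sindre.
Trygve predeceased; the 1/3 allotted to Trygve's branch passes to Trygve's issue by representation.
The 1/3 is divided into 4 equal shares of 1/12 among Asgeir, Ingeborg, Ragna, Tove.
Asgeir is living and takes 1/12.
Ingeborg is living and takes 1/12.
Ragna is living and takes 1/12.
Tove is living and takes 1/12.
Sindre is living and takes 1/3.
Eirik is living and takes 1/3.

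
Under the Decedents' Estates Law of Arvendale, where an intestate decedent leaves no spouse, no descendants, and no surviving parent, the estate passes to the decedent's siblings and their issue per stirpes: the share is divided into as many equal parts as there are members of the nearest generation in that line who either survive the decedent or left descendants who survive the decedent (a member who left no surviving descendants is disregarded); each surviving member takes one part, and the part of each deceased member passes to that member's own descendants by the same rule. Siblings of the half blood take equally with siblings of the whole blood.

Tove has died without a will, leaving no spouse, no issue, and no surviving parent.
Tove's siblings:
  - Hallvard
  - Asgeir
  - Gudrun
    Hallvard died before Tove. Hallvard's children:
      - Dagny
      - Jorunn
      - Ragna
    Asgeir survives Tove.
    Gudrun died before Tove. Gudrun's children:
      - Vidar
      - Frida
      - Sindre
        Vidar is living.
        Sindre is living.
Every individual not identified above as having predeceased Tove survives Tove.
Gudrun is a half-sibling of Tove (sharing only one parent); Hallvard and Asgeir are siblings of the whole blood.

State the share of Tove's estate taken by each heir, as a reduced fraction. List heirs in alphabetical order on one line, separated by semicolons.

Asgeir 1/3; Dagny 1/9; Frida 1/9; Jorunn 1/9; Ragna 1/9; Sindre 1/9; Vidar 1/9

No spouse, descendants, or parent survives, so the estate passes to Tove's siblings per stirpes.
Half-blood and whole-blood siblings take equally under the stated rule.
The estate is divided into 3 equal shares of 1/3 among Hallvard, Asgeir, Gudrun.
Hallvard predeceased; the 1/3 allotted to Hallvard's branch passes to Hallvard's issue by representation.
The 1/3 is divided into 3 equal shares of 1/9 among Dagny, Jorunn, Ragna.
Dagny is living and takes 1/9.
Jorunn is living and takes 1/9.
Ragna is living and takes 1/9.
Asgeir is living and takes 1/3.
Gudrun predeceased; the 1/3 allotted to Gudrun's branch passes to Gudrun's issue by representation.
The 1/3 is divided into 3 equal shares of 1/9 among Vidar, Frida, Sindre.
Vidar is living and takes 1/9.
Frida is living and takes 1/9.
Sindre is living and takes 1/9.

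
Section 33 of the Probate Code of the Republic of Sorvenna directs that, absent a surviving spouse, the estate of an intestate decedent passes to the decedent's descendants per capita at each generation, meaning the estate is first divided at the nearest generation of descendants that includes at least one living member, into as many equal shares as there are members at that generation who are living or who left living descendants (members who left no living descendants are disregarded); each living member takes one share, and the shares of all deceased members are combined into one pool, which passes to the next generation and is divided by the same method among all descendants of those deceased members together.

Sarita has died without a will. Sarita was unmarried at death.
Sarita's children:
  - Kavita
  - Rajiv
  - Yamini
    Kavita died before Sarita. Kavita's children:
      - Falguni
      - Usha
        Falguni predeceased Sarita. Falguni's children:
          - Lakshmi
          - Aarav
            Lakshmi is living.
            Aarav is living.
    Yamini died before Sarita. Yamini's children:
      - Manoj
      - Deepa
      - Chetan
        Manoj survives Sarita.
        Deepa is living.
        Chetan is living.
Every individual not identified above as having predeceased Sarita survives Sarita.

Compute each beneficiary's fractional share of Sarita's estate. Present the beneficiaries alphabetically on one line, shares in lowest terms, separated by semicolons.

Aarav 1/15; Chetan 2/15; Deepa 2/15; Lakshmi 1/15; Manoj 2/15; Rajiv 1/3; Usha 2/15

There is no surviving spouse, so the entire estate passes to Sarita's descendants per capita at each generation.
At generation 1 (Kavita, Rajiv, Yamini) there are 3 shares of (1)/3 = 1/3 each.
Living: Rajiv — each takes 1/3.
Deceased: Kavita and Yamini. Their combined 2/3 is pooled and carried to generation 2.
At generation 2 (Falguni, Usha, Manoj, Deepa, Chetan) there are 5 shares of (2/3)/5 = 2/15 each.
Living: Usha, Manoj, Deepa, and Chetan — each takes 2/15.
Deceased: Falguni. That 2/15 share is carried to generation 3.
At generation 3 (Lakshmi, Aarav) there are 2 shares of (2/15)/2 = 1/15 each.
Living: Lakshmi and Aarav — each takes 1/15.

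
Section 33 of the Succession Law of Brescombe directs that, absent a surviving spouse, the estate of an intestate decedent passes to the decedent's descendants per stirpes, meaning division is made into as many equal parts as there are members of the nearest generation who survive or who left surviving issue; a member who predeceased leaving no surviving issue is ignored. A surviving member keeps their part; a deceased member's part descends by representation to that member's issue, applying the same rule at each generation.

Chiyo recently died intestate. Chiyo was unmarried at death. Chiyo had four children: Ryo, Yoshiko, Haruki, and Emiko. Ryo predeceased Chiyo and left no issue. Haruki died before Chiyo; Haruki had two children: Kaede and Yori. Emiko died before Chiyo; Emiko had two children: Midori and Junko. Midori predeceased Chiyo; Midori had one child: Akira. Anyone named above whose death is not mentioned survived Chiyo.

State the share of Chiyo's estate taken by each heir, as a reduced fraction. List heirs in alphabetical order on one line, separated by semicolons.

Akira 1/6; Junko 1/6; Kaede 1/6; Yori 1/6; Yoshiko 1/3

There is no surviving spouse, so the entire estate passes to Chiyo's descendants per stirpes.
Ryo left no surviving issue, so that branch lapses and is disregarded.
The estate is divided into 3 equal shares of 1/3 among Yoshiko, Haruki, Emiko.
Yoshiko is living and takes 1/3.
Haruki predeceased; the 1/3 allotted to Haruki's branch passes to Haruki's issue by representation.
The 1/3 is divided into 2 equal shares of 1/6 among Kaede, Yori.
Kaede is living and takes 1/6.
Yori is living and takes 1/6.
Emiko predeceased; the 1/3 allotted to Emiko's branch passes to Emiko's issue by representation.
The 1/3 is divided into 2 equal shares of 1/6 among Midori, Junko.
Midori predeceased; the 1/6 allotted to Midori's branch passes to Midori's issue by representation.
Akira is the sole taker at this level and receives the full 1/6.
Junko is living and takes 1/6.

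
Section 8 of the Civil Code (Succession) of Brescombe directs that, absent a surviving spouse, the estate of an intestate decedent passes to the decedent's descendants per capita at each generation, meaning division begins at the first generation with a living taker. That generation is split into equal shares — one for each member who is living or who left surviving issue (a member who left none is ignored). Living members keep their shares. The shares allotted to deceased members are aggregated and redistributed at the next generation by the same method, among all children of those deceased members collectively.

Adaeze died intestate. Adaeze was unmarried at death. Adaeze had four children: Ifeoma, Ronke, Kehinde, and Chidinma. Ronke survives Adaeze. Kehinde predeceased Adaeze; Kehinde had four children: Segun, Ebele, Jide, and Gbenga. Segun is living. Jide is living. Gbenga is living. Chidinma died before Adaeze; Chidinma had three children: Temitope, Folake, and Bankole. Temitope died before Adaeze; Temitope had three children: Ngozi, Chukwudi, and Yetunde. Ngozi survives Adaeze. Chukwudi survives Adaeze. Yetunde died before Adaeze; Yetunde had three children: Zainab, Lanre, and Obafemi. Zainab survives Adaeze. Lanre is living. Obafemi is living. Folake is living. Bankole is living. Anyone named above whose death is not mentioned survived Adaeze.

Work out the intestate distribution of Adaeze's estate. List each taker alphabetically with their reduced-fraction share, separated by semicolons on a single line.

There is no surviving spouse, so the entire estate passes to Adaeze's descendants per capita at each generation.
At generation 1 (Ifeoma, Ronke, Kehinde, Chidinma) there are 4 shares of (1)/4 = 1/4 each.
Living: Ifeoma and Ronke — each takes 1/4.
Deceased: Kehinde and Chidinma. Their combined 1/2 is pooled and carried to generation 2.
At generation 2 (Segun, Ebele, Jide, Gbenga, Temitope, Folake, Bankole) there are 7 shares of (1/2)/7 = 1/14 each.
Living: Segun, Ebele, Jide, Gbenga, Folake, and Bankole — each takes 1/14.
Deceased: Temitope. That 1/14 share is carried to generation 3.
At generation 3 (Ngozi, Chukwudi, Yetunde) there are 3 shares of (1/14)/3 = 1/42 each.
Living: Ngozi and Chukwudi — each takes 1/42.
Deceased: Yetunde. That 1/42 share is carried to generation 4.
At generation 4 (Zainab, Lanre, Obafemi) there are 3 shares of (1/42)/3 = 1/126 each.
Living: Zainab, Lanre, and Obafemi — each takes 1/126.

Bankole 1/14; Chukwudi 1/42; Ebele 1/14; Folake 1/14; Gbenga 1/14; Ifeoma 1/4; Jide 1/14; Lanre 1/126; Ngozi 1/42; Obafemi 1/126; Ronke 1/4; Segun 1/14; Zainab 1/126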